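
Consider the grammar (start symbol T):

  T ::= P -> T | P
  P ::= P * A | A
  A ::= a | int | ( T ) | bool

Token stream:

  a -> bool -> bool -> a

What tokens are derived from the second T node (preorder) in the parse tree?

bool -> bool -> a

[T [P [A a]] -> [T [P [A bool]] -> [T [P [A bool]] -> [T [P [A a]]]]]]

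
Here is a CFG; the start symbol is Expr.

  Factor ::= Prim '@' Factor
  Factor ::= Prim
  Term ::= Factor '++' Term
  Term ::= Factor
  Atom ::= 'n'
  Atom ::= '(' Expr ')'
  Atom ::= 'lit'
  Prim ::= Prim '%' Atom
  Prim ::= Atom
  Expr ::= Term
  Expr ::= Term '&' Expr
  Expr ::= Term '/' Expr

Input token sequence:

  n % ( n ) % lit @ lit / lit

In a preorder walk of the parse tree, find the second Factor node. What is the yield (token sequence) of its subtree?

n

[Expr [Term [Factor [Prim [Prim [Prim [Atom n]] % [Atom ( [Expr [Term [Factor [Prim [Atom n]]]]] )]] % [Atom lit]] @ [Factor [Prim [Atom lit]]]]] / [Expr [Term [Factor [Prim [Atom lit]]]]]]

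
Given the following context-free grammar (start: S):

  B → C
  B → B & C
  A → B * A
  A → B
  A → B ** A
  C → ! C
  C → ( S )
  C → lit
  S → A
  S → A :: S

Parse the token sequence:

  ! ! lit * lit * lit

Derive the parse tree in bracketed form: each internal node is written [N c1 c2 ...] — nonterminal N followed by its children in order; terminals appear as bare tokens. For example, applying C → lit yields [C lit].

S
A
B * A
C * A
! C * A
! ! C * A
! ! lit * A
! ! lit * B * A
! ! lit * C * A
! ! lit * lit * A
! ! lit * lit * B
! ! lit * lit * C
! ! lit * lit * lit

[S [A [B [C ! [C ! [C lit]]]] * [A [B [C lit]] * [A [B [C lit]]]]]]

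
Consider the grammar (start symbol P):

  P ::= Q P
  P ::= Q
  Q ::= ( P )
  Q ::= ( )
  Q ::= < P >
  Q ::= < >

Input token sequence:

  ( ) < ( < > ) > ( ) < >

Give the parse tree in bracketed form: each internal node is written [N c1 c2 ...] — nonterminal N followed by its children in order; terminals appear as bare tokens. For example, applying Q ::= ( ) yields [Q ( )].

P
Q P
( ) P
( ) Q P
( ) < P > P
( ) < Q > P
( ) < ( P ) > P
( ) < ( Q ) > P
( ) < ( < > ) > P
( ) < ( < > ) > Q P
( ) < ( < > ) > ( ) P
( ) < ( < > ) > ( ) Q
( ) < ( < > ) > ( ) < >

[P [Q ( )] [P [Q < [P [Q ( [P [Q < >]] )]] >] [P [Q ( )] [P [Q < >]]]]]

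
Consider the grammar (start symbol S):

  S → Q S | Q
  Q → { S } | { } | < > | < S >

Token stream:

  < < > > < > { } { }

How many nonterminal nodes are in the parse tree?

[S [Q < [S [Q < >]] >] [S [Q < >] [S [Q { }] [S [Q { }]]]]]

10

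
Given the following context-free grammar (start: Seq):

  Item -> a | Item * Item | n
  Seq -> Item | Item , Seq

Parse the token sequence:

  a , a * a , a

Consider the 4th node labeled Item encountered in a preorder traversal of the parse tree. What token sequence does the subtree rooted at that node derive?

[Seq [Item a] , [Seq [Item [Item a] * [Item a]] , [Seq [Item a]]]]

a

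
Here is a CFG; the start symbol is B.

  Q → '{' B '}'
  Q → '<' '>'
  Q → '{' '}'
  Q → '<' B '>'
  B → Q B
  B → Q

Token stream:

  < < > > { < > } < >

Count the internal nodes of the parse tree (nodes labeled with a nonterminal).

[B [Q < [B [Q < >]] >] [B [Q { [B [Q < >]] }] [B [Q < >]]]]

10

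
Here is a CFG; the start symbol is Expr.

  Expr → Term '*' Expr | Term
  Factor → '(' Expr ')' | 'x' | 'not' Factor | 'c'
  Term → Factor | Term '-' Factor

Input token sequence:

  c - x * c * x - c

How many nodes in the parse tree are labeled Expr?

3

[Expr [Term [Term [Factor c]] - [Factor x]] * [Expr [Term [Factor c]] * [Expr [Term [Term [Factor x]] - [Factor c]]]]]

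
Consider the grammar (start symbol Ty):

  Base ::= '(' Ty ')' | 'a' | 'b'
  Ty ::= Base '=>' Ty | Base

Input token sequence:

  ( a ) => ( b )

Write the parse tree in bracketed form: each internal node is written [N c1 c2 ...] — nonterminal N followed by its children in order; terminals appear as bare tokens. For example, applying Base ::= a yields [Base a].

Ty
Base => Ty
( Ty ) => Ty
( Base ) => Ty
( a ) => Ty
( a ) => Base
( a ) => ( Ty )
( a ) => ( Base )
( a ) => ( b )

[Ty [Base ( [Ty [Base a]] )] => [Ty [Base ( [Ty [Base b]] )]]]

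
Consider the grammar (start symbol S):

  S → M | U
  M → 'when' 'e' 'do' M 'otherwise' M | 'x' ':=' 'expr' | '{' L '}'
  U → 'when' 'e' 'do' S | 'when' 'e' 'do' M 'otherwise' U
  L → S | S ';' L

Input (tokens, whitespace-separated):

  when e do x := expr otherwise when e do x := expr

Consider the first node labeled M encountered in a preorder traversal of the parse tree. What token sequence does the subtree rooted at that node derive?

[S [U when e do [M x := expr] otherwise [U when e do [S [M x := expr]]]]]

x := expr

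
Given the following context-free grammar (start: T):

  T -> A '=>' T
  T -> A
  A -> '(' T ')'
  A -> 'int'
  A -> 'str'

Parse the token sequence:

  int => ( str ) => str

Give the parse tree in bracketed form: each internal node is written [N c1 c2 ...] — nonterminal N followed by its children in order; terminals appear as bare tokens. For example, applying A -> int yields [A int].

[T [A int] => [T [A ( [T [A str]] )] => [T [A str]]]]

T
A => T
int => T
int => A => T
int => ( T ) => T
int => ( A ) => T
int => ( str ) => T
int => ( str ) => A
int => ( str ) => str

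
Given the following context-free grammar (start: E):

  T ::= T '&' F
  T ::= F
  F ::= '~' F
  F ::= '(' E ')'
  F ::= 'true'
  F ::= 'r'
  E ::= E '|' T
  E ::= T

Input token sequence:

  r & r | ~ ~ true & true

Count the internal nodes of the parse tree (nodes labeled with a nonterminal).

12

[E [E [T [T [F r]] & [F r]]] | [T [T [F ~ [F ~ [F true]]]] & [F true]]]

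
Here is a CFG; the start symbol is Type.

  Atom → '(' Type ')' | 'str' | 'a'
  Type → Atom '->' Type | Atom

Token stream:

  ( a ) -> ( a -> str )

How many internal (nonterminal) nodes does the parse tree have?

[Type [Atom ( [Type [Atom a]] )] -> [Type [Atom ( [Type [Atom a] -> [Type [Atom str]]] )]]]

10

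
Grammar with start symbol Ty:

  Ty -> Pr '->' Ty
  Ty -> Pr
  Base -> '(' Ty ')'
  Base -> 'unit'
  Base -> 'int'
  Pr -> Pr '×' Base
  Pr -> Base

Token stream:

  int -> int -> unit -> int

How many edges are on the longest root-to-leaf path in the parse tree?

6

[Ty [Pr [Base int]] -> [Ty [Pr [Base int]] -> [Ty [Pr [Base unit]] -> [Ty [Pr [Base int]]]]]]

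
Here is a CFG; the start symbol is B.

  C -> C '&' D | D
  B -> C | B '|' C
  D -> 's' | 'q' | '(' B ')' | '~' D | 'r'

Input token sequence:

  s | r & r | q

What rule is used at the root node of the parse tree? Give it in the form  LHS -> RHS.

B -> B '|' C

[B [B [B [C [D s]]] | [C [C [D r]] & [D r]]] | [C [D q]]]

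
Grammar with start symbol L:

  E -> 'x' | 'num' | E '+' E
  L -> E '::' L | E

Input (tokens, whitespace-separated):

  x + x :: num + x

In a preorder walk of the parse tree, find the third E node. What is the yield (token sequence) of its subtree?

x

[L [E [E x] + [E x]] :: [L [E [E num] + [E x]]]]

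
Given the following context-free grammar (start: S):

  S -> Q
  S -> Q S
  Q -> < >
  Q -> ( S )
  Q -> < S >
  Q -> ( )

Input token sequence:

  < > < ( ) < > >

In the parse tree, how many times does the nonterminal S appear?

4

[S [Q < >] [S [Q < [S [Q ( )] [S [Q < >]]] >]]]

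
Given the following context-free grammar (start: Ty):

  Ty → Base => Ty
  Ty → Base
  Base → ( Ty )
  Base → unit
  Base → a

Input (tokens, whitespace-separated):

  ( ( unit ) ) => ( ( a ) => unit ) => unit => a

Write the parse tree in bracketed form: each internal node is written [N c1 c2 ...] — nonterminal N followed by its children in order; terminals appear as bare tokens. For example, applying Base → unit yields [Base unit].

Ty
Base => Ty
( Ty ) => Ty
( Base ) => Ty
( ( Ty ) ) => Ty
( ( Base ) ) => Ty
( ( unit ) ) => Ty
( ( unit ) ) => Base => Ty
( ( unit ) ) => ( Ty ) => Ty
( ( unit ) ) => ( Base => Ty ) => Ty
( ( unit ) ) => ( ( Ty ) => Ty ) => Ty
( ( unit ) ) => ( ( Base ) => Ty ) => Ty
( ( unit ) ) => ( ( a ) => Ty ) => Ty
( ( unit ) ) => ( ( a ) => Base ) => Ty
( ( unit ) ) => ( ( a ) => unit ) => Ty
( ( unit ) ) => ( ( a ) => unit ) => Base => Ty
( ( unit ) ) => ( ( a ) => unit ) => unit => Ty
( ( unit ) ) => ( ( a ) => unit ) => unit => Base
( ( unit ) ) => ( ( a ) => unit ) => unit => a

[Ty [Base ( [Ty [Base ( [Ty [Base unit]] )]] )] => [Ty [Base ( [Ty [Base ( [Ty [Base a]] )] => [Ty [Base unit]]] )] => [Ty [Base unit] => [Ty [Base a]]]]]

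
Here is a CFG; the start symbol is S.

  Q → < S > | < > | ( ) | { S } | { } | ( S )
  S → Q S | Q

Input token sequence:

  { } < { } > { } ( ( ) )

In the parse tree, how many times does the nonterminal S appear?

[S [Q { }] [S [Q < [S [Q { }]] >] [S [Q { }] [S [Q ( [S [Q ( )]] )]]]]]

6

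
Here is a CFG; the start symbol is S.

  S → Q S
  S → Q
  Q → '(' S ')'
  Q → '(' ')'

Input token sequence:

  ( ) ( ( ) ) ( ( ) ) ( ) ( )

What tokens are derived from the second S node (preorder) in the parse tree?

[S [Q ( )] [S [Q ( [S [Q ( )]] )] [S [Q ( [S [Q ( )]] )] [S [Q ( )] [S [Q ( )]]]]]]

( ( ) ) ( ( ) ) ( ) ( )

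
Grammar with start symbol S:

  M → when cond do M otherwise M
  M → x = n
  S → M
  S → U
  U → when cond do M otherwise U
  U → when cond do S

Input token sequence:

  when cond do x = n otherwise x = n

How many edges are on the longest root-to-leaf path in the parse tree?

[S [M when cond do [M x = n] otherwise [M x = n]]]

3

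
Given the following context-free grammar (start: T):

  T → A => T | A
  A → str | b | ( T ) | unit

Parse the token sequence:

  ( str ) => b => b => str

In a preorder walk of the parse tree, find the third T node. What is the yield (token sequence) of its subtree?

b => b => str

[T [A ( [T [A str]] )] => [T [A b] => [T [A b] => [T [A str]]]]]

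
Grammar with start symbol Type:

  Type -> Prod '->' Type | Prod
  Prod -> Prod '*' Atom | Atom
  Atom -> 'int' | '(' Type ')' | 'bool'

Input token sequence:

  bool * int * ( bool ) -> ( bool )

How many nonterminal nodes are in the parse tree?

16

[Type [Prod [Prod [Prod [Atom bool]] * [Atom int]] * [Atom ( [Type [Prod [Atom bool]]] )]] -> [Type [Prod [Atom ( [Type [Prod [Atom bool]]] )]]]]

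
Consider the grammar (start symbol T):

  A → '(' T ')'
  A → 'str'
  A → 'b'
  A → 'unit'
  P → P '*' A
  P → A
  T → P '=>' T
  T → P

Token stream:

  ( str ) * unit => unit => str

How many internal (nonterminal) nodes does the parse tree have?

14

[T [P [P [A ( [T [P [A str]]] )]] * [A unit]] => [T [P [A unit]] => [T [P [A str]]]]]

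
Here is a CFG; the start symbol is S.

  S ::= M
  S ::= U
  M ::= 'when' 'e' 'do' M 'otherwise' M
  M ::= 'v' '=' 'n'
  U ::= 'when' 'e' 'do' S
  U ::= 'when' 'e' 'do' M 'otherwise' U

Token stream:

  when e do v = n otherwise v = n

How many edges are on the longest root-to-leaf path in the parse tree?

3

[S [M when e do [M v = n] otherwise [M v = n]]]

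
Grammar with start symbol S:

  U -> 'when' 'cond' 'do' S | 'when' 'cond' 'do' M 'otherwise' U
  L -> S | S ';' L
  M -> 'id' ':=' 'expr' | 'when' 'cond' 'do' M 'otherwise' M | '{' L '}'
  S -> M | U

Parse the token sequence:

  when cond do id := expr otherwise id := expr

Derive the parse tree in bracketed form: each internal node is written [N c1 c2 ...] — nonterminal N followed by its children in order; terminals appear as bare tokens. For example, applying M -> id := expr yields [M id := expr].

S
M
when cond do M otherwise M
when cond do id := expr otherwise M
when cond do id := expr otherwise id := expr

[S [M when cond do [M id := expr] otherwise [M id := expr]]]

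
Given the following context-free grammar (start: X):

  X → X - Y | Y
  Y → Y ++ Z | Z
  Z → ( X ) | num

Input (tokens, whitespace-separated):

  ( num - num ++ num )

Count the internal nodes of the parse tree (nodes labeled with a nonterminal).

11

[X [Y [Z ( [X [X [Y [Z num]]] - [Y [Y [Z num]] ++ [Z num]]] )]]]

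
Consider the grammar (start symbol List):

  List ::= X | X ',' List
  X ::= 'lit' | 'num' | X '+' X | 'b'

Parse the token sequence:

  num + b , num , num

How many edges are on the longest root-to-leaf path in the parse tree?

[List [X [X num] + [X b]] , [List [X num] , [List [X num]]]]

4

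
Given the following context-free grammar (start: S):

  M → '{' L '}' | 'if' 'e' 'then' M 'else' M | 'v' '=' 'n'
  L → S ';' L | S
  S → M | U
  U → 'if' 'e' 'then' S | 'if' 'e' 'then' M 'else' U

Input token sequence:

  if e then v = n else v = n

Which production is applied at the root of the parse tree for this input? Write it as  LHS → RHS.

[S [M if e then [M v = n] else [M v = n]]]

S → M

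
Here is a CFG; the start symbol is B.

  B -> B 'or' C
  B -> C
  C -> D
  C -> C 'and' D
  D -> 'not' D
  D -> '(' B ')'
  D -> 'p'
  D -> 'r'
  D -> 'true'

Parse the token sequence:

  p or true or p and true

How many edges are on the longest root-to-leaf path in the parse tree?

5

[B [B [B [C [D p]]] or [C [D true]]] or [C [C [D p]] and [D true]]]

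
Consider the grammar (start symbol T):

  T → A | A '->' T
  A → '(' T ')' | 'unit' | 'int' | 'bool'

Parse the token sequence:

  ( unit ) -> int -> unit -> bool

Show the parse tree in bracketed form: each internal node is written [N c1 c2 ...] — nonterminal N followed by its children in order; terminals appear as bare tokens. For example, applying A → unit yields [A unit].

[T [A ( [T [A unit]] )] -> [T [A int] -> [T [A unit] -> [T [A bool]]]]]

T
A -> T
( T ) -> T
( A ) -> T
( unit ) -> T
( unit ) -> A -> T
( unit ) -> int -> T
( unit ) -> int -> A -> T
( unit ) -> int -> unit -> T
( unit ) -> int -> unit -> A
( unit ) -> int -> unit -> bool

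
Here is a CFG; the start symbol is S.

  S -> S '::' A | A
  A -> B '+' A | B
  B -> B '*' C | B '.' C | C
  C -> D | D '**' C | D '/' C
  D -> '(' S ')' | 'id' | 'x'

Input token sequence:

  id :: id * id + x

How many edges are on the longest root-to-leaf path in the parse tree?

6

[S [S [A [B [C [D id]]]]] :: [A [B [B [C [D id]]] * [C [D id]]] + [A [B [C [D x]]]]]]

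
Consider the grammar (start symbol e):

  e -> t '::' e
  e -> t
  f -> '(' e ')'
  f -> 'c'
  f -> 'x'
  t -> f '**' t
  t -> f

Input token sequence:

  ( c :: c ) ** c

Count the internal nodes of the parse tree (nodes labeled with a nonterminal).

[e [t [f ( [e [t [f c]] :: [e [t [f c]]]] )] ** [t [f c]]]]

11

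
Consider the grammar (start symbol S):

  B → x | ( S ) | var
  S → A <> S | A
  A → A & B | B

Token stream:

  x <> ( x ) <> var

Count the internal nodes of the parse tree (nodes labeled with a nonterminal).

[S [A [B x]] <> [S [A [B ( [S [A [B x]]] )]] <> [S [A [B var]]]]]

12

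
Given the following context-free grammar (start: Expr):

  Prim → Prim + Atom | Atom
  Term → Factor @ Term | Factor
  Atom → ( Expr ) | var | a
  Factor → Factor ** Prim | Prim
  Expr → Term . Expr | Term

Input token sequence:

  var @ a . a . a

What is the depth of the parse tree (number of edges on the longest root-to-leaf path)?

7

[Expr [Term [Factor [Prim [Atom var]]] @ [Term [Factor [Prim [Atom a]]]]] . [Expr [Term [Factor [Prim [Atom a]]]] . [Expr [Term [Factor [Prim [Atom a]]]]]]]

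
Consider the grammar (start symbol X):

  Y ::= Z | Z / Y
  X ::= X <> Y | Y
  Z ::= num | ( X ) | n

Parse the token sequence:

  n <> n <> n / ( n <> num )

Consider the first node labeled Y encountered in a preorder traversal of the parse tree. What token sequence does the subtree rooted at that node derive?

[X [X [X [Y [Z n]]] <> [Y [Z n]]] <> [Y [Z n] / [Y [Z ( [X [X [Y [Z n]]] <> [Y [Z num]]] )]]]]

n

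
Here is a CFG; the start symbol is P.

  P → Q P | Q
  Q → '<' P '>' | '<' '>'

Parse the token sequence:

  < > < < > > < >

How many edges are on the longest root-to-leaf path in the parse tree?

[P [Q < >] [P [Q < [P [Q < >]] >] [P [Q < >]]]]

5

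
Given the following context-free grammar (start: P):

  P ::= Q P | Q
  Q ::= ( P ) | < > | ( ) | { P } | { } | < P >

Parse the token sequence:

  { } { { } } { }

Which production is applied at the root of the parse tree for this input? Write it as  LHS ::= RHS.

P ::= Q P

[P [Q { }] [P [Q { [P [Q { }]] }] [P [Q { }]]]]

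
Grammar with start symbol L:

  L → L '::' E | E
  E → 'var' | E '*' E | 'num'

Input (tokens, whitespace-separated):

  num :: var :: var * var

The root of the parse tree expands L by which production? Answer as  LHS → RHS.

L → L '::' E

[L [L [L [E num]] :: [E var]] :: [E [E var] * [E var]]]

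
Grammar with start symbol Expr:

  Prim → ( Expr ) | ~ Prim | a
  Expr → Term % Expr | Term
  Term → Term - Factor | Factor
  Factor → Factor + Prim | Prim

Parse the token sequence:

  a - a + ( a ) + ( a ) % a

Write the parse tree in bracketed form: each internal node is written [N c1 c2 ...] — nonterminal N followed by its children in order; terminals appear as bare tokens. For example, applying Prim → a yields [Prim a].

Expr
Term % Expr
Term - Factor % Expr
Factor - Factor % Expr
Prim - Factor % Expr
a - Factor % Expr
a - Factor + Prim % Expr
a - Factor + Prim + Prim % Expr
a - Prim + Prim + Prim % Expr
a - a + Prim + Prim % Expr
a - a + ( Expr ) + Prim % Expr
a - a + ( Term ) + Prim % Expr
a - a + ( Factor ) + Prim % Expr
a - a + ( Prim ) + Prim % Expr
a - a + ( a ) + Prim % Expr
a - a + ( a ) + ( Expr ) % Expr
a - a + ( a ) + ( Term ) % Expr
a - a + ( a ) + ( Factor ) % Expr
a - a + ( a ) + ( Prim ) % Expr
a - a + ( a ) + ( a ) % Expr
a - a + ( a ) + ( a ) % Term
a - a + ( a ) + ( a ) % Factor
a - a + ( a ) + ( a ) % Prim
a - a + ( a ) + ( a ) % a

[Expr [Term [Term [Factor [Prim a]]] - [Factor [Factor [Factor [Prim a]] + [Prim ( [Expr [Term [Factor [Prim a]]]] )]] + [Prim ( [Expr [Term [Factor [Prim a]]]] )]]] % [Expr [Term [Factor [Prim a]]]]]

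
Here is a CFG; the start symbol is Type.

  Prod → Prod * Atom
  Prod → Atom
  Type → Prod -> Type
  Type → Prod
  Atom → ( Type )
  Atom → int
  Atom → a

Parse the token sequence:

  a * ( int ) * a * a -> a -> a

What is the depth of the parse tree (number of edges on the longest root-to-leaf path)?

8

[Type [Prod [Prod [Prod [Prod [Atom a]] * [Atom ( [Type [Prod [Atom int]]] )]] * [Atom a]] * [Atom a]] -> [Type [Prod [Atom a]] -> [Type [Prod [Atom a]]]]]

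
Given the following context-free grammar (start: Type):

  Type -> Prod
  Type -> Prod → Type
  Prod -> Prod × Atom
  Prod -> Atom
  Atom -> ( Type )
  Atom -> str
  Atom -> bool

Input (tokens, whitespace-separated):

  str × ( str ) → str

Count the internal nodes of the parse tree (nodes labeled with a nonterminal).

[Type [Prod [Prod [Atom str]] × [Atom ( [Type [Prod [Atom str]]] )]] → [Type [Prod [Atom str]]]]

11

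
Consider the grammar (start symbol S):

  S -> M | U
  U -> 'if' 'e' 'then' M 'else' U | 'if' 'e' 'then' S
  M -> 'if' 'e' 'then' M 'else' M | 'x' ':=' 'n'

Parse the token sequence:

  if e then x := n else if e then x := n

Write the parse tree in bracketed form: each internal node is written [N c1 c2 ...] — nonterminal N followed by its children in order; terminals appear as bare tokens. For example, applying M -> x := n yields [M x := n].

S
U
if e then M else U
if e then x := n else U
if e then x := n else if e then S
if e then x := n else if e then M
if e then x := n else if e then x := n

[S [U if e then [M x := n] else [U if e then [S [M x := n]]]]]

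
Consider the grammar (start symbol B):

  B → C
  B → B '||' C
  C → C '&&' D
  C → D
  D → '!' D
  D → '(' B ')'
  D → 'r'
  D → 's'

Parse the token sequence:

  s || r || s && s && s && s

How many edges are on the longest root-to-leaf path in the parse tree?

6

[B [B [B [C [D s]]] || [C [D r]]] || [C [C [C [C [D s]] && [D s]] && [D s]] && [D s]]]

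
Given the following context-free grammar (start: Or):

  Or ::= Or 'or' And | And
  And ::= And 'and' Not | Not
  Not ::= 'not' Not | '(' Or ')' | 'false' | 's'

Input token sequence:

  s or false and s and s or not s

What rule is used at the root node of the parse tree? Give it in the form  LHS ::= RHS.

Or ::= Or 'or' And

[Or [Or [Or [And [Not s]]] or [And [And [And [Not false]] and [Not s]] and [Not s]]] or [And [Not not [Not s]]]]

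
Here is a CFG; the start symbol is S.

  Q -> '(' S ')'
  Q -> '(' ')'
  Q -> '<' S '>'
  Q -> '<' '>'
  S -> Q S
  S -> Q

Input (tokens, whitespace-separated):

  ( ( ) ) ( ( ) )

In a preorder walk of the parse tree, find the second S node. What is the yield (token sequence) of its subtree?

( )

[S [Q ( [S [Q ( )]] )] [S [Q ( [S [Q ( )]] )]]]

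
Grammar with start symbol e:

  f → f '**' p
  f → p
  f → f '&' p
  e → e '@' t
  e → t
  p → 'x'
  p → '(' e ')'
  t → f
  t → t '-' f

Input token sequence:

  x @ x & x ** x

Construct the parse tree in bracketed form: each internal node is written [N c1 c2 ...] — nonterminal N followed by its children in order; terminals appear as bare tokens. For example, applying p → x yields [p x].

e
e @ t
t @ t
f @ t
p @ t
x @ t
x @ f
x @ f ** p
x @ f & p ** p
x @ p & p ** p
x @ x & p ** p
x @ x & x ** p
x @ x & x ** x

[e [e [t [f [p x]]]] @ [t [f [f [f [p x]] & [p x]] ** [p x]]]]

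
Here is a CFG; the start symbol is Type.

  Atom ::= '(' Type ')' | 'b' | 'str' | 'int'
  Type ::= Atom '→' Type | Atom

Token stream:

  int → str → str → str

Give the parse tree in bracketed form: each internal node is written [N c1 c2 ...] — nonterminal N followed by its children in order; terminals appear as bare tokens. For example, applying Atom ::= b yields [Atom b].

[Type [Atom int] → [Type [Atom str] → [Type [Atom str] → [Type [Atom str]]]]]

Type
Atom → Type
int → Type
int → Atom → Type
int → str → Type
int → str → Atom → Type
int → str → str → Type
int → str → str → Atom
int → str → str → str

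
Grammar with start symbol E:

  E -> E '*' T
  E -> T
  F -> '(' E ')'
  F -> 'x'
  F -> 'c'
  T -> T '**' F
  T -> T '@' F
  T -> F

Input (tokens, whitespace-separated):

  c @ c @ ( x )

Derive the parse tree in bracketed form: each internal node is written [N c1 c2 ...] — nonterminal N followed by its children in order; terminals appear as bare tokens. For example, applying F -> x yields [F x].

[E [T [T [T [F c]] @ [F c]] @ [F ( [E [T [F x]]] )]]]

E
T
T @ F
T @ F @ F
F @ F @ F
c @ F @ F
c @ c @ F
c @ c @ ( E )
c @ c @ ( T )
c @ c @ ( F )
c @ c @ ( x )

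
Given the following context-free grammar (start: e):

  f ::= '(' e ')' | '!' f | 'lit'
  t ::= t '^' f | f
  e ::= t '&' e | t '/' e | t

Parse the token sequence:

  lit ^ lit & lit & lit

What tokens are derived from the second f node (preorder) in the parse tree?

lit

[e [t [t [f lit]] ^ [f lit]] & [e [t [f lit]] & [e [t [f lit]]]]]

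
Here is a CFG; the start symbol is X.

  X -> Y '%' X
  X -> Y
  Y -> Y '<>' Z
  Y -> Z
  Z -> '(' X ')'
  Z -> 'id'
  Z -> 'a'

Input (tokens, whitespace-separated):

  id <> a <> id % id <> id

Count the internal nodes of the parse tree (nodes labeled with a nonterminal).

[X [Y [Y [Y [Z id]] <> [Z a]] <> [Z id]] % [X [Y [Y [Z id]] <> [Z id]]]]

12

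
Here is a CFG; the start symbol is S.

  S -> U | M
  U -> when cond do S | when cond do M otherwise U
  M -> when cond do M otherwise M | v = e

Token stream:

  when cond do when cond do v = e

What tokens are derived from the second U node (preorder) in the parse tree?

when cond do v = e

[S [U when cond do [S [U when cond do [S [M v = e]]]]]]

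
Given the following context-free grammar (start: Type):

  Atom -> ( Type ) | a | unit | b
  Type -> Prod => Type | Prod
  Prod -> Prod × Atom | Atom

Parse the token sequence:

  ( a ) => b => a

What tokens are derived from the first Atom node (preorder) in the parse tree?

[Type [Prod [Atom ( [Type [Prod [Atom a]]] )]] => [Type [Prod [Atom b]] => [Type [Prod [Atom a]]]]]

( a )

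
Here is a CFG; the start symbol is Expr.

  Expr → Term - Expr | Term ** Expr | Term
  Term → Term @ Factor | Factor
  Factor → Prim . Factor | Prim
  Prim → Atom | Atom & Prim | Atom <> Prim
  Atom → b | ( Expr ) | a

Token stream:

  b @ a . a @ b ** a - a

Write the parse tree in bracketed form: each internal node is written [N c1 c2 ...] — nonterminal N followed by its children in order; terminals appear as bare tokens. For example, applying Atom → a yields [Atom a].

[Expr [Term [Term [Term [Factor [Prim [Atom b]]]] @ [Factor [Prim [Atom a]] . [Factor [Prim [Atom a]]]]] @ [Factor [Prim [Atom b]]]] ** [Expr [Term [Factor [Prim [Atom a]]]] - [Expr [Term [Factor [Prim [Atom a]]]]]]]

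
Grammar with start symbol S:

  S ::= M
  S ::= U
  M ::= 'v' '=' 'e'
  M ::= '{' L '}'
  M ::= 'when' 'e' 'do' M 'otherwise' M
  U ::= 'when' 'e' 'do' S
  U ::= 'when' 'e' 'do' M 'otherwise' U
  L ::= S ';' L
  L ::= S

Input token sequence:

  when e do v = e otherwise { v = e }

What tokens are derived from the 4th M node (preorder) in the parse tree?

[S [M when e do [M v = e] otherwise [M { [L [S [M v = e]]] }]]]

v = e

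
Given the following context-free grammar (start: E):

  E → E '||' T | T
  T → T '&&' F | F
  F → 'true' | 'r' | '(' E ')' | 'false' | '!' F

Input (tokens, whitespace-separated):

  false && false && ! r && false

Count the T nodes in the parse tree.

[E [T [T [T [T [F false]] && [F false]] && [F ! [F r]]] && [F false]]]

4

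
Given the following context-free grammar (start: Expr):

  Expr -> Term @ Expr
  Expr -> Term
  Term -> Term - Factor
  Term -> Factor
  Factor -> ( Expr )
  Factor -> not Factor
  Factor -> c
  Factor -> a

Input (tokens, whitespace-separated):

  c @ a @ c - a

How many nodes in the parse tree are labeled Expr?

3

[Expr [Term [Factor c]] @ [Expr [Term [Factor a]] @ [Expr [Term [Term [Factor c]] - [Factor a]]]]]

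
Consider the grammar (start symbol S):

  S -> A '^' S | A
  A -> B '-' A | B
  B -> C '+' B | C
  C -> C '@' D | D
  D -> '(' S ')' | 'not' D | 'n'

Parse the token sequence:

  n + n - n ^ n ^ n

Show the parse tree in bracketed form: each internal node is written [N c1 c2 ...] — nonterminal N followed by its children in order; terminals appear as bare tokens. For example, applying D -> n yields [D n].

S
A ^ S
B - A ^ S
C + B - A ^ S
D + B - A ^ S
n + B - A ^ S
n + C - A ^ S
n + D - A ^ S
n + n - A ^ S
n + n - B ^ S
n + n - C ^ S
n + n - D ^ S
n + n - n ^ S
n + n - n ^ A ^ S
n + n - n ^ B ^ S
n + n - n ^ C ^ S
n + n - n ^ D ^ S
n + n - n ^ n ^ S
n + n - n ^ n ^ A
n + n - n ^ n ^ B
n + n - n ^ n ^ C
n + n - n ^ n ^ D
n + n - n ^ n ^ n

[S [A [B [C [D n]] + [B [C [D n]]]] - [A [B [C [D n]]]]] ^ [S [A [B [C [D n]]]] ^ [S [A [B [C [D n]]]]]]]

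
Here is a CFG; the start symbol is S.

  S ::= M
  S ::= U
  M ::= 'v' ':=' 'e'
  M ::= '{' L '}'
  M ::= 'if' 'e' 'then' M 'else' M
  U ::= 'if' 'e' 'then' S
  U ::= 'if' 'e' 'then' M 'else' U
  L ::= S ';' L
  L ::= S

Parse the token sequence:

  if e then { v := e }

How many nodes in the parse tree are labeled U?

1

[S [U if e then [S [M { [L [S [M v := e]]] }]]]]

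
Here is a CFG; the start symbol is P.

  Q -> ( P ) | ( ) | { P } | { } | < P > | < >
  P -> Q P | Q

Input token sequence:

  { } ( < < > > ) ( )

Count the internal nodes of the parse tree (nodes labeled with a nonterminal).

10

[P [Q { }] [P [Q ( [P [Q < [P [Q < >]] >]] )] [P [Q ( )]]]]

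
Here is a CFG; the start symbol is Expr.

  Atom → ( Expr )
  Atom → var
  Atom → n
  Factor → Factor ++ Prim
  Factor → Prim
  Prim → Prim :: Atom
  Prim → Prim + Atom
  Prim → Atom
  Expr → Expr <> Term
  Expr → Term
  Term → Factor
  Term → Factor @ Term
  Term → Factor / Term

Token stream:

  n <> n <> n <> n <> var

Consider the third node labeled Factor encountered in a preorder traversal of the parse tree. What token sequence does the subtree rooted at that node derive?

[Expr [Expr [Expr [Expr [Expr [Term [Factor [Prim [Atom n]]]]] <> [Term [Factor [Prim [Atom n]]]]] <> [Term [Factor [Prim [Atom n]]]]] <> [Term [Factor [Prim [Atom n]]]]] <> [Term [Factor [Prim [Atom var]]]]]

n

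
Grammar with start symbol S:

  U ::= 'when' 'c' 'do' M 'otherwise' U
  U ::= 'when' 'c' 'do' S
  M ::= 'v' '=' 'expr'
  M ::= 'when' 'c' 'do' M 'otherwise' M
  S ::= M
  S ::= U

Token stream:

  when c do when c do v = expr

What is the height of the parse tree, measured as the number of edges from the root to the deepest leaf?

[S [U when c do [S [U when c do [S [M v = expr]]]]]]

6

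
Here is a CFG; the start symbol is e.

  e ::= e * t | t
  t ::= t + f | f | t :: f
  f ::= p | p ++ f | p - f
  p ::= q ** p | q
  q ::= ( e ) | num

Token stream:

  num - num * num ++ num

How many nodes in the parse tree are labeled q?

[e [e [t [f [p [q num]] - [f [p [q num]]]]]] * [t [f [p [q num]] ++ [f [p [q num]]]]]]

4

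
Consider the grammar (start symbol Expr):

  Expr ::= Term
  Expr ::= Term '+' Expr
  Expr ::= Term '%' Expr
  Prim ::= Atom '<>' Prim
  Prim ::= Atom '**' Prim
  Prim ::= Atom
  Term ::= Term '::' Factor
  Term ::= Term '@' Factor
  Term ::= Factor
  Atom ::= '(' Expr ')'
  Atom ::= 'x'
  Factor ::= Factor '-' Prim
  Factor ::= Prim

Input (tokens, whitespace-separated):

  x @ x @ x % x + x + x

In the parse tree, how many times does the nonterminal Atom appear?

[Expr [Term [Term [Term [Factor [Prim [Atom x]]]] @ [Factor [Prim [Atom x]]]] @ [Factor [Prim [Atom x]]]] % [Expr [Term [Factor [Prim [Atom x]]]] + [Expr [Term [Factor [Prim [Atom x]]]] + [Expr [Term [Factor [Prim [Atom x]]]]]]]]

6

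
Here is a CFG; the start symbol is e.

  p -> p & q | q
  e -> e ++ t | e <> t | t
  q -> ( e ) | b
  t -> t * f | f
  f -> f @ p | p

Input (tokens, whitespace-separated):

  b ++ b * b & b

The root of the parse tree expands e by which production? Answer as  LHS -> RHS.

e -> e ++ t

[e [e [t [f [p [q b]]]]] ++ [t [t [f [p [q b]]]] * [f [p [p [q b]] & [q b]]]]]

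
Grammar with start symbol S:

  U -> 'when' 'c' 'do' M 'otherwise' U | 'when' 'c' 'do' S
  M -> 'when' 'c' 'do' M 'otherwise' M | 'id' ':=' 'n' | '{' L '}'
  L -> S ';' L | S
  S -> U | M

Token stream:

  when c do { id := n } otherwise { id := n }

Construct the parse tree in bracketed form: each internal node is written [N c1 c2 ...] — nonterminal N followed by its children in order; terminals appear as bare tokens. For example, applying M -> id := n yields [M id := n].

S
M
when c do M otherwise M
when c do { L } otherwise M
when c do { S } otherwise M
when c do { M } otherwise M
when c do { id := n } otherwise M
when c do { id := n } otherwise { L }
when c do { id := n } otherwise { S }
when c do { id := n } otherwise { M }
when c do { id := n } otherwise { id := n }

[S [M when c do [M { [L [S [M id := n]]] }] otherwise [M { [L [S [M id := n]]] }]]]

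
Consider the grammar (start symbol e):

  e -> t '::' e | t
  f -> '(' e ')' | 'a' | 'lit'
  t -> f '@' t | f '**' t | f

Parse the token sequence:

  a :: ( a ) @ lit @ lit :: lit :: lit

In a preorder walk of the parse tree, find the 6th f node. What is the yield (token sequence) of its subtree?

[e [t [f a]] :: [e [t [f ( [e [t [f a]]] )] @ [t [f lit] @ [t [f lit]]]] :: [e [t [f lit]] :: [e [t [f lit]]]]]]

lit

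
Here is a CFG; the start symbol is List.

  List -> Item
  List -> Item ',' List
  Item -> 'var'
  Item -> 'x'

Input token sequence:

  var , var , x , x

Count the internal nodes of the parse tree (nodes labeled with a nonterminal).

[List [Item var] , [List [Item var] , [List [Item x] , [List [Item x]]]]]

8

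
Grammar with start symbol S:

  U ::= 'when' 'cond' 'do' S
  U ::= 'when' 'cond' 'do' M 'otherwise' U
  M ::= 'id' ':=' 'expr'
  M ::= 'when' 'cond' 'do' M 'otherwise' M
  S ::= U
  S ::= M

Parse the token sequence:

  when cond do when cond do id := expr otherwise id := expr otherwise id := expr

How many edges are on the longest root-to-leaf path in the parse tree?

4

[S [M when cond do [M when cond do [M id := expr] otherwise [M id := expr]] otherwise [M id := expr]]]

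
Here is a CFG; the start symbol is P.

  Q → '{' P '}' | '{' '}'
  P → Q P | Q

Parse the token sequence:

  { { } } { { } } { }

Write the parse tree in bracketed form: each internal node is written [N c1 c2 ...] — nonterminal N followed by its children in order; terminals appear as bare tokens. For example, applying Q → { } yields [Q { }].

[P [Q { [P [Q { }]] }] [P [Q { [P [Q { }]] }] [P [Q { }]]]]

P
Q P
{ P } P
{ Q } P
{ { } } P
{ { } } Q P
{ { } } { P } P
{ { } } { Q } P
{ { } } { { } } P
{ { } } { { } } Q
{ { } } { { } } { }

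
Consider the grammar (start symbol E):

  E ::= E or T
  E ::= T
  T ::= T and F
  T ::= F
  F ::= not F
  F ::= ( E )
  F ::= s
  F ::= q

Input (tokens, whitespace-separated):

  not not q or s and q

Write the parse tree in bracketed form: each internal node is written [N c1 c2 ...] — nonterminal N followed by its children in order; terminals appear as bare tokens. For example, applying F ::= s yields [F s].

E
E or T
T or T
F or T
not F or T
not not F or T
not not q or T
not not q or T and F
not not q or F and F
not not q or s and F
not not q or s and q

[E [E [T [F not [F not [F q]]]]] or [T [T [F s]] and [F q]]]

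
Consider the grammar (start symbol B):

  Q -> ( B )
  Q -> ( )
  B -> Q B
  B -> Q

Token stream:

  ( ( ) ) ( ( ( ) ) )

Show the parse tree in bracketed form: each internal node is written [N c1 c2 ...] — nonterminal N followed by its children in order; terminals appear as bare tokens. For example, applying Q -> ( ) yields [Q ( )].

[B [Q ( [B [Q ( )]] )] [B [Q ( [B [Q ( [B [Q ( )]] )]] )]]]

B
Q B
( B ) B
( Q ) B
( ( ) ) B
( ( ) ) Q
( ( ) ) ( B )
( ( ) ) ( Q )
( ( ) ) ( ( B ) )
( ( ) ) ( ( Q ) )
( ( ) ) ( ( ( ) ) )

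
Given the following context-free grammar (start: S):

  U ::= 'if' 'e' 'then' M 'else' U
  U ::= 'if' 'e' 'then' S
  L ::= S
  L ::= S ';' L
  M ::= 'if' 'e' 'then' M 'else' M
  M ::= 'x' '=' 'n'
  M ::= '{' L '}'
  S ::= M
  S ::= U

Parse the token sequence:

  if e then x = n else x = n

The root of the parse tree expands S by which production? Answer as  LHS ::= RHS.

S ::= M

[S [M if e then [M x = n] else [M x = n]]]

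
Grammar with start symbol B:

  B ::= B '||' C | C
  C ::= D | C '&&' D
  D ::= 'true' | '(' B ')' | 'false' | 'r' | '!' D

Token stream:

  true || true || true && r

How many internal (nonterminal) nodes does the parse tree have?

11

[B [B [B [C [D true]]] || [C [D true]]] || [C [C [D true]] && [D r]]]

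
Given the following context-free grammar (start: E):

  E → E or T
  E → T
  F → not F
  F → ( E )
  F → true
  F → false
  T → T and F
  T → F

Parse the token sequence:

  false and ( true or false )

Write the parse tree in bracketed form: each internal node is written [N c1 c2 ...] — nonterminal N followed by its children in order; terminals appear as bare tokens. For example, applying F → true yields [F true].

[E [T [T [F false]] and [F ( [E [E [T [F true]]] or [T [F false]]] )]]]

E
T
T and F
F and F
false and F
false and ( E )
false and ( E or T )
false and ( T or T )
false and ( F or T )
false and ( true or T )
false and ( true or F )
false and ( true or false )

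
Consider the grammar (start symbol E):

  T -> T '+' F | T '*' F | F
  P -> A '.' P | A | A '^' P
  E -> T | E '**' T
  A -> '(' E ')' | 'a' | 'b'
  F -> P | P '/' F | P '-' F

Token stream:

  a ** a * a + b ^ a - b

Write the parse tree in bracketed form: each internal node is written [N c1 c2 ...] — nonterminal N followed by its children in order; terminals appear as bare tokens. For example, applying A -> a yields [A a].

E
E ** T
T ** T
F ** T
P ** T
A ** T
a ** T
a ** T + F
a ** T * F + F
a ** F * F + F
a ** P * F + F
a ** A * F + F
a ** a * F + F
a ** a * P + F
a ** a * A + F
a ** a * a + F
a ** a * a + P - F
a ** a * a + A ^ P - F
a ** a * a + b ^ P - F
a ** a * a + b ^ A - F
a ** a * a + b ^ a - F
a ** a * a + b ^ a - P
a ** a * a + b ^ a - A
a ** a * a + b ^ a - b

[E [E [T [F [P [A a]]]]] ** [T [T [T [F [P [A a]]]] * [F [P [A a]]]] + [F [P [A b] ^ [P [A a]]] - [F [P [A b]]]]]]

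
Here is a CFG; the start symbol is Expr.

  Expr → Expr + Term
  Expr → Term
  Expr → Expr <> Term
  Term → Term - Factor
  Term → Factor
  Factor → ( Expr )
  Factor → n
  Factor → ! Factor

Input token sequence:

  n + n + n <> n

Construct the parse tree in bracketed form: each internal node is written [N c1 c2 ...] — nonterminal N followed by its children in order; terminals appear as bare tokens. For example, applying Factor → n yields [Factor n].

[Expr [Expr [Expr [Expr [Term [Factor n]]] + [Term [Factor n]]] + [Term [Factor n]]] <> [Term [Factor n]]]

Expr
Expr <> Term
Expr + Term <> Term
Expr + Term + Term <> Term
Term + Term + Term <> Term
Factor + Term + Term <> Term
n + Term + Term <> Term
n + Factor + Term <> Term
n + n + Term <> Term
n + n + Factor <> Term
n + n + n <> Term
n + n + n <> Factor
n + n + n <> n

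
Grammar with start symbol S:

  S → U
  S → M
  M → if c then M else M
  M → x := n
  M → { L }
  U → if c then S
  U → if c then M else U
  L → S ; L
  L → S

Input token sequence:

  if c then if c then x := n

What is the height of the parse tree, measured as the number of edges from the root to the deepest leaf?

6

[S [U if c then [S [U if c then [S [M x := n]]]]]]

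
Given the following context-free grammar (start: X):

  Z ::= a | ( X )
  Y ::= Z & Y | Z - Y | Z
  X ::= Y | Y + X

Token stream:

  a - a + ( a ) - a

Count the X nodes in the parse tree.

[X [Y [Z a] - [Y [Z a]]] + [X [Y [Z ( [X [Y [Z a]]] )] - [Y [Z a]]]]]

3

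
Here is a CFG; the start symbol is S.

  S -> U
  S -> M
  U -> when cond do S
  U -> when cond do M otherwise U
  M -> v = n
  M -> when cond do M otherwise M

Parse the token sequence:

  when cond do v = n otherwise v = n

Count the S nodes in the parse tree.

[S [M when cond do [M v = n] otherwise [M v = n]]]

1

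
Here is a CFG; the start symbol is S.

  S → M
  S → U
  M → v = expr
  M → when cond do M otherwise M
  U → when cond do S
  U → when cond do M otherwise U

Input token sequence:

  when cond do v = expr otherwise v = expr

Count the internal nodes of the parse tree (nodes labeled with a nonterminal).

[S [M when cond do [M v = expr] otherwise [M v = expr]]]

4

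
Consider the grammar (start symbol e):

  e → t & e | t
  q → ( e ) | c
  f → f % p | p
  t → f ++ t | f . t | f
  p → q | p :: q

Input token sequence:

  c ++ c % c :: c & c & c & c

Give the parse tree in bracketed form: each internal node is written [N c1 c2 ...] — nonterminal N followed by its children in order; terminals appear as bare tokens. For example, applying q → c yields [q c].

[e [t [f [p [q c]]] ++ [t [f [f [p [q c]]] % [p [p [q c]] :: [q c]]]]] & [e [t [f [p [q c]]]] & [e [t [f [p [q c]]]] & [e [t [f [p [q c]]]]]]]]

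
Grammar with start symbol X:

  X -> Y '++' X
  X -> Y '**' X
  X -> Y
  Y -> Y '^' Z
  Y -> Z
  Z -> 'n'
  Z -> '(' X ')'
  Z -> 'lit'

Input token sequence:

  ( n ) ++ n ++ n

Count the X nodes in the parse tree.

[X [Y [Z ( [X [Y [Z n]]] )]] ++ [X [Y [Z n]] ++ [X [Y [Z n]]]]]

4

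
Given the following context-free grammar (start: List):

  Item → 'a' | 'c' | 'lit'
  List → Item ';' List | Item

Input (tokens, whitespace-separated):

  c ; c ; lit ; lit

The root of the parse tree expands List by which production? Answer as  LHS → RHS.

[List [Item c] ; [List [Item c] ; [List [Item lit] ; [List [Item lit]]]]]

List → Item ';' List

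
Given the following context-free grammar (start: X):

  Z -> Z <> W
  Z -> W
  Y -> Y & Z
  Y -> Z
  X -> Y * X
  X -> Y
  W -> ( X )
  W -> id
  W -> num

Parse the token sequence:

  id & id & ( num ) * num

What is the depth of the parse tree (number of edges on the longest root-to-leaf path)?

[X [Y [Y [Y [Z [W id]]] & [Z [W id]]] & [Z [W ( [X [Y [Z [W num]]]] )]]] * [X [Y [Z [W num]]]]]

8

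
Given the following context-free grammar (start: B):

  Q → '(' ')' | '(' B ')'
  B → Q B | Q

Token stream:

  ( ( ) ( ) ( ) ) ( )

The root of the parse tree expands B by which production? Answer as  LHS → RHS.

B → Q B

[B [Q ( [B [Q ( )] [B [Q ( )] [B [Q ( )]]]] )] [B [Q ( )]]]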